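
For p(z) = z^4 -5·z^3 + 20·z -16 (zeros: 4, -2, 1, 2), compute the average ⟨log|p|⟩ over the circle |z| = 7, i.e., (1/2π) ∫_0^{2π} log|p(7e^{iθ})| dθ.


Zeros: -2, 1, 2, 4; r = 7.
Inside |z| < r: -2, 1, 2, 4. Outside (|z| ≥ r): ∅.
p(0) = -16, so log|p(0)| = log(16) = 2.7726.
Apply Jensen: I(r) = log|p(0)| + Σ_k log(r/|z_k|), summed over zeros inside |z| < r.
  log(r/|z_k|) for z_k = 4: log(7/4) = 0.5596
  log(r/|z_k|) for z_k = -2: log(7/2) = 1.2528
  log(r/|z_k|) for z_k = 1: log(7/1) = 1.9459
  log(r/|z_k|) for z_k = 2: log(7/2) = 1.2528
Sum over inside zeros: 5.0111.
I(r) = log|p(0)| + (inside sum) = 2.7726 + 5.0111 = 7.7836.
Closed form (all zeros inside, monic): I(r) = n·log(r) = 4·log(7) = 7.7836. ✓

I(r) ≈ 7.7836.


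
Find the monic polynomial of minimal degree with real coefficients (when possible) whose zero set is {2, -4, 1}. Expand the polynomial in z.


The polynomial is p(z) = ∏_{α ∈ S} (z − α), where S = {2, -4, 1}.
Expanding the product yields: p(z) = z^3 + z^2 -10·z + 8.
The resulting polynomial has degree 3 and real coefficients as required.

p(z) = z^3 + z^2 -10·z + 8.


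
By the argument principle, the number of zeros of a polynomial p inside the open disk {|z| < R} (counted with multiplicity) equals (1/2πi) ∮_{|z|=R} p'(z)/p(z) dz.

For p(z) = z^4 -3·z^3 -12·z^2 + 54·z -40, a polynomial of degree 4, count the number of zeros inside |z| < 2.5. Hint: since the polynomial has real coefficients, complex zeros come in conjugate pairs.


The zeros of p are: -4, (3 + 1i), (3 - 1i), 1.
Their magnitudes are: 4, 3.162, 3.162, 1.
Zeros with |z| < R = 2.5: 1.
Count = 1.
By the argument principle, (1/2πi) ∮_{|z|=R} p'(z)/p(z) dz equals exactly this count.

Number of zeros inside |z| < 2.5: 1.


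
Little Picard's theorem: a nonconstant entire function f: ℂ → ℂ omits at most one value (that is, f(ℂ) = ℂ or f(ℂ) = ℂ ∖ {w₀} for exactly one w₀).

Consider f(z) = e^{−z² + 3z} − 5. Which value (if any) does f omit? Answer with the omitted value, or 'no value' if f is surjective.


Little Picard bounds the complement of f(ℂ) to at most one point.
The exponent g(z) = −z² + 3z is a nonconstant polynomial, hence surjective onto ℂ. So e^{g(z)} takes every value in {e^w : w ∈ ℂ} = ℂ ∖ {0}. Adding -5 shifts the range to ℂ ∖ {-5}. f omits exactly -5.

Omitted value: -5.


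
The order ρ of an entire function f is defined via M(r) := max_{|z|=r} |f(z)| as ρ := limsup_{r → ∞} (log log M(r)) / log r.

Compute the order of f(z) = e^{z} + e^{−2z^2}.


Each summand is entire of order 1 and 2 respectively (as in the single-exponential case). The order of a sum is at most the max of the orders, so ρ ≤ 2. For the lower bound: on |z|=r choose arg z so that -2z^2 is real positive; then |e^{-2z^2}| = e^{2r^2} while |e^{1z}| ≤ e^{1r^1} = o(e^{2r^2}). So |f| ≥ e^{2r^2}(1 − o(1)) and ρ ≥ 2. Hence ρ = max(1, 2) = 2.
Therefore ρ = 2.

Order ρ = 2.


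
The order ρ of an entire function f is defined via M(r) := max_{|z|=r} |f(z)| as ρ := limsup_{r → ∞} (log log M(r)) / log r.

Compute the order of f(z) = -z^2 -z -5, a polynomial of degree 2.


|f(z)| ≤ Σ|c_k|·r^k = O(r^2) as r → ∞. Polynomial growth is O(e^{r^ε}) for every ε > 0 (since r^2/e^{r^ε} → 0), so ρ ≤ ε for all ε > 0, i.e. ρ = 0. Every nonconstant polynomial has order 0.
Therefore ρ = 0.

Order ρ = 0.


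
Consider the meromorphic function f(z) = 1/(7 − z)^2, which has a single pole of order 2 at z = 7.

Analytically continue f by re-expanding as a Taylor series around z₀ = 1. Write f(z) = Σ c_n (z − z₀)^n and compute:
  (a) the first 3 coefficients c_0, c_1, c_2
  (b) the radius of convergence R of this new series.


Let w = z − z₀, so z = z₀ + w.
Then 7 − z = 7 − (z₀ + w) = (7 − z₀) − w = 6 − w.
f(z) = 1/(6 − w)^2 = (1/(6)^2) · (1 − w/(6))^{−2}.
By the binomial series (1−u)^{−2} = Σ_{n≥0} C(n+1, 1) u^n for |u|<1, with u = w/(6):
  c_n = C(n+1, 1) / (6)^(n+2).
  c_0 = 1/(6)^2 = 1/36.
  c_1 = 2/(6)^3 = 1/108.
  c_2 = 3/(6)^4 = 1/432.
The series is valid for |w/d| < 1, i.e. |z − z₀| < |d|.
Radius of convergence: R = |7 − z₀| = |6| = 6 (distance from z₀ to the singularity z = 7).

c_0 = 1/36, c_1 = 1/108, c_2 = 1/432; R = 6.


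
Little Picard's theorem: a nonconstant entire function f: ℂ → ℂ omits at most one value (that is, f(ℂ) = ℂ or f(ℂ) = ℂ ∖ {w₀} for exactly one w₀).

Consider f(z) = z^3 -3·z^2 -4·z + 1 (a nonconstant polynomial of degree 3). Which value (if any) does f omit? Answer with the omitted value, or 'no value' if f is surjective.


Little Picard bounds the complement of f(ℂ) to at most one point.
For every w ∈ ℂ, the equation p(z) − w = 0 is a nonconstant polynomial in z and hence has at least one root by the fundamental theorem of algebra. So p is surjective onto ℂ, omitting no value.

Omitted value: no value.


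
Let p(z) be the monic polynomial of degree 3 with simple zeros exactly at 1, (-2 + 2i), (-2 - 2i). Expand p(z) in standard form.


The polynomial is p(z) = ∏_{α ∈ S} (z − α), where S = {1, (-2 + 2i), (-2 - 2i)}.
Expanding the product yields: p(z) = z^3 + 3·z^2 + 4·z -8.
Note conjugate pairs combine to real quadratics: (z − (-2+2i))(z − (-2−2i)) = z² + 4z + 8.
The resulting polynomial has degree 3 and real coefficients as required.

p(z) = z^3 + 3·z^2 + 4·z -8.


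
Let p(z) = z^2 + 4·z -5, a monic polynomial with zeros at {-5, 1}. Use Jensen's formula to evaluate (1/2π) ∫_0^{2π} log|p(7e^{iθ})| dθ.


Zeros: -5, 1; r = 7.
Inside |z| < r: -5, 1. Outside (|z| ≥ r): ∅.
p(0) = -5, so log|p(0)| = log(5) = 1.6094.
Apply Jensen: I(r) = log|p(0)| + Σ_k log(r/|z_k|), summed over zeros inside |z| < r.
  log(r/|z_k|) for z_k = -5: log(7/5) = 0.3365
  log(r/|z_k|) for z_k = 1: log(7/1) = 1.9459
Sum over inside zeros: 2.2824.
I(r) = log|p(0)| + (inside sum) = 1.6094 + 2.2824 = 3.8918.
Closed form (all zeros inside, monic): I(r) = n·log(r) = 2·log(7) = 3.8918. ✓

I(r) ≈ 3.8918.


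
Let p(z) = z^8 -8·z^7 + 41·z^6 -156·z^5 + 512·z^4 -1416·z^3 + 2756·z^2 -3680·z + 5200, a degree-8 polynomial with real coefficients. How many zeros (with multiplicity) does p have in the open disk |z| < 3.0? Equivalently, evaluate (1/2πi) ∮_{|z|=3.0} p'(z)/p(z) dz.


The zeros of p are: (-1 + 3i), (-1 - 3i), (3 + 1i), (3 - 1i), (0 + 2i), (0 - 2i), (2 + 3i), (2 - 3i).
Their magnitudes are: 3.162, 3.162, 3.162, 3.162, 2, 2, 3.606, 3.606.
Zeros with |z| < R = 3.0: (0 + 2i), (0 - 2i).
Count = 2.
By the argument principle, (1/2πi) ∮_{|z|=R} p'(z)/p(z) dz equals exactly this count.

Number of zeros inside |z| < 3.0: 2.


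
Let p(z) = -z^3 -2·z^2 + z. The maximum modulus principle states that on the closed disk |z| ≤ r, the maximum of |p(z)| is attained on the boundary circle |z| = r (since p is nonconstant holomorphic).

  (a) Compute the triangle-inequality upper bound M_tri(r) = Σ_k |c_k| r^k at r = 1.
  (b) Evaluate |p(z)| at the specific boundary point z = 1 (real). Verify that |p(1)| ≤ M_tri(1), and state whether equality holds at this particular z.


Coefficients: c_0 = 0, c_1 = 1, c_2 = -2, c_3 = -1. Radius r = 1.
Part (a). Triangle bound: M_tri(r) = Σ_k |c_k| r^k
  = |0|·1^0 + |1|·1^1 + |-2|·1^2 + |-1|·1^3
  = 0 + 1 + 2 + 1 = 4.
This bounds M(r) := max_{|z|=r} |p(z)| from above; equality holds iff all terms c_k z^k can be made to align in phase at a single z on |z|=r.
Part (b). At z = 1 (real, on the circle |z| = r):
  p(1) = (0)·1^0 + (1)·1^1 + (-2)·1^2 + (-1)·1^3 = -2.
  |p(1)| = 2.
Check: |p(1)| = 2 ≤ 4 = M_tri(1). ✓ Equality does not hold at z = 1 (the coefficients have mixed signs, so the terms do not all align in phase there).

M_tri(1) = 4; |p(1)| = 2; equality at z=1: no.


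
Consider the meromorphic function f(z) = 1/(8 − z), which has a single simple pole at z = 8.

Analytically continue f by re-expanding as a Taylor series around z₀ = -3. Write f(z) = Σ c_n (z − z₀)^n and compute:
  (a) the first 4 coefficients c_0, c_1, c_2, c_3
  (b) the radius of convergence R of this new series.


Let w = z − z₀, so z = z₀ + w.
Then 8 − z = 8 − (z₀ + w) = (8 − z₀) − w = 11 − w.
f(z) = 1/(11 − w) = (1/(11)) · 1/(1 − w/(11)) = Σ_{n≥0} w^n / (11)^(n+1).
So c_n = 1/(11)^(n+1):
  c_0 = 1/(11)^1 = 1/11.
  c_1 = 1/(11)^2 = 1/121.
  c_2 = 1/(11)^3 = 1/1331.
  c_3 = 1/(11)^4 = 1/14641.
The series is valid for |w/d| < 1, i.e. |z − z₀| < |d|.
Radius of convergence: R = |8 − z₀| = |11| = 11 (distance from z₀ to the singularity z = 8).

c_0 = 1/11, c_1 = 1/121, c_2 = 1/1331, c_3 = 1/14641; R = 11.


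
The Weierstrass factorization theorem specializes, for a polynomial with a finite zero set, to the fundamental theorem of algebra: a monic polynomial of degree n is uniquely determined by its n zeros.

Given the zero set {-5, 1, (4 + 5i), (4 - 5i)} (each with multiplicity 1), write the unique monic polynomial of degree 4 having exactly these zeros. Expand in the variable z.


The polynomial is p(z) = ∏_{α ∈ S} (z − α), where S = {-5, 1, (4 + 5i), (4 - 5i)}.
Expanding the product yields: p(z) = z^4 -4·z^3 + 4·z^2 + 204·z -205.
Note conjugate pairs combine to real quadratics: (z − (4+5i))(z − (4−5i)) = z² − 8z + 41.
The resulting polynomial has degree 4 and real coefficients as required.

p(z) = z^4 -4·z^3 + 4·z^2 + 204·z -205.


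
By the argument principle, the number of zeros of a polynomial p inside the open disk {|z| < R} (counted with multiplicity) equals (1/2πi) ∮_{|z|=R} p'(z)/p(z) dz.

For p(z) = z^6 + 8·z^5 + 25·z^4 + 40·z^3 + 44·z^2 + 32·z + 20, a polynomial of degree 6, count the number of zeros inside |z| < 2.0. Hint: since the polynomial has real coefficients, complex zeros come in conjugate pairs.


The zeros of p are: (0 + 1i), (0 - 1i), (-1 + 1i), (-1 - 1i), (-3 + 1i), (-3 - 1i).
Their magnitudes are: 1, 1, 1.414, 1.414, 3.162, 3.162.
Zeros with |z| < R = 2.0: (0 + 1i), (0 - 1i), (-1 + 1i), (-1 - 1i).
Count = 4.
By the argument principle, (1/2πi) ∮_{|z|=R} p'(z)/p(z) dz equals exactly this count.

Number of zeros inside |z| < 2.0: 4.


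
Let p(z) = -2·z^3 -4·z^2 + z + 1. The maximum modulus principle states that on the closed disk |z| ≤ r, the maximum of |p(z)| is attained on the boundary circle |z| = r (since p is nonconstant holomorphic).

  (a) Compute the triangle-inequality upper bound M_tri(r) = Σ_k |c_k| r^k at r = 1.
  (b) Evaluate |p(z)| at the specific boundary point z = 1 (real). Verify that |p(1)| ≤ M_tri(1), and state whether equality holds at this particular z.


Coefficients: c_0 = 1, c_1 = 1, c_2 = -4, c_3 = -2. Radius r = 1.
Part (a). Triangle bound: M_tri(r) = Σ_k |c_k| r^k
  = |1|·1^0 + |1|·1^1 + |-4|·1^2 + |-2|·1^3
  = 1 + 1 + 4 + 2 = 8.
This bounds M(r) := max_{|z|=r} |p(z)| from above; equality holds iff all terms c_k z^k can be made to align in phase at a single z on |z|=r.
Part (b). At z = 1 (real, on the circle |z| = r):
  p(1) = (1)·1^0 + (1)·1^1 + (-4)·1^2 + (-2)·1^3 = -4.
  |p(1)| = 4.
Check: |p(1)| = 4 ≤ 8 = M_tri(1). ✓ Equality does not hold at z = 1 (the coefficients have mixed signs, so the terms do not all align in phase there).

M_tri(1) = 8; |p(1)| = 4; equality at z=1: no.


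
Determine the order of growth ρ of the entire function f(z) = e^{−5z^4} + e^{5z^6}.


Each summand is entire of order 4 and 6 respectively (as in the single-exponential case). The order of a sum is at most the max of the orders, so ρ ≤ 6. For the lower bound: on |z|=r choose arg z so that 5z^6 is real positive; then |e^{5z^6}| = e^{5r^6} while |e^{-5z^4}| ≤ e^{5r^4} = o(e^{5r^6}). So |f| ≥ e^{5r^6}(1 − o(1)) and ρ ≥ 6. Hence ρ = max(4, 6) = 6.
Therefore ρ = 6.

Order ρ = 6.


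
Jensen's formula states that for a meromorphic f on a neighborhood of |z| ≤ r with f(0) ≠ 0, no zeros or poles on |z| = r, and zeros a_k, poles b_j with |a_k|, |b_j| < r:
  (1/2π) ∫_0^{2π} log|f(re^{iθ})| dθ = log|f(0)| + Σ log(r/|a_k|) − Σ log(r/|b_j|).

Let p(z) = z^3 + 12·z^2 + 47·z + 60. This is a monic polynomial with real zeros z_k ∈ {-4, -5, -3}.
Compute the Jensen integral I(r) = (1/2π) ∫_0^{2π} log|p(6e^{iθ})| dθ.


Zeros: -5, -4, -3; r = 6.
Inside |z| < r: -5, -4, -3. Outside (|z| ≥ r): ∅.
p(0) = 60, so log|p(0)| = log(60) = 4.0943.
Apply Jensen: I(r) = log|p(0)| + Σ_k log(r/|z_k|), summed over zeros inside |z| < r.
  log(r/|z_k|) for z_k = -4: log(6/4) = 0.4055
  log(r/|z_k|) for z_k = -5: log(6/5) = 0.1823
  log(r/|z_k|) for z_k = -3: log(6/3) = 0.6931
Sum over inside zeros: 1.2809.
I(r) = log|p(0)| + (inside sum) = 4.0943 + 1.2809 = 5.3753.
Closed form (all zeros inside, monic): I(r) = n·log(r) = 3·log(6) = 5.3753. ✓

I(r) ≈ 5.3753.


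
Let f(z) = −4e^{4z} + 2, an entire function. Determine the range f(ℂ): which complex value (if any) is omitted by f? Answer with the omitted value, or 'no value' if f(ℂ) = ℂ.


Little Picard bounds the complement of f(ℂ) to at most one point.
e^{4z} is never zero on ℂ, so -4·e^{4z} takes every value in ℂ ∖ {0}. Adding 2 shifts the range to ℂ ∖ {2}. Thus f omits exactly the value 2.

Omitted value: 2.


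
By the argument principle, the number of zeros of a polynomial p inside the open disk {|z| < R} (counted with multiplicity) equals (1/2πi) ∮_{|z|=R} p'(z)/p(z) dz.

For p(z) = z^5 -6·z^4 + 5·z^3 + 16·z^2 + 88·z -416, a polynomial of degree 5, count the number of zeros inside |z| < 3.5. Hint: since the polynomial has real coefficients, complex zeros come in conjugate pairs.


The zeros of p are: 4, (3 + 2i), (3 - 2i), (-2 + 2i), (-2 - 2i).
Their magnitudes are: 4, 3.606, 3.606, 2.828, 2.828.
Zeros with |z| < R = 3.5: (-2 + 2i), (-2 - 2i).
Count = 2.
By the argument principle, (1/2πi) ∮_{|z|=R} p'(z)/p(z) dz equals exactly this count.

Number of zeros inside |z| < 3.5: 2.


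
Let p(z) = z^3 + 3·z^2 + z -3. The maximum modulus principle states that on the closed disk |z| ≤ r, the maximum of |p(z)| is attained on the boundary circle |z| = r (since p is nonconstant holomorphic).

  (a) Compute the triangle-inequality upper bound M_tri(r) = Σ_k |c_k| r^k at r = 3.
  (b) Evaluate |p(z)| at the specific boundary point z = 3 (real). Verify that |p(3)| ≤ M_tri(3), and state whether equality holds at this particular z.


Coefficients: c_0 = -3, c_1 = 1, c_2 = 3, c_3 = 1. Radius r = 3.
Part (a). Triangle bound: M_tri(r) = Σ_k |c_k| r^k
  = |-3|·3^0 + |1|·3^1 + |3|·3^2 + |1|·3^3
  = 3 + 3 + 27 + 27 = 60.
This bounds M(r) := max_{|z|=r} |p(z)| from above; equality holds iff all terms c_k z^k can be made to align in phase at a single z on |z|=r.
Part (b). At z = 3 (real, on the circle |z| = r):
  p(3) = (-3)·3^0 + (1)·3^1 + (3)·3^2 + (1)·3^3 = 54.
  |p(3)| = 54.
Check: |p(3)| = 54 ≤ 60 = M_tri(3). ✓ Equality does not hold at z = 3 (the coefficients have mixed signs, so the terms do not all align in phase there).

M_tri(3) = 60; |p(3)| = 54; equality at z=3: no.


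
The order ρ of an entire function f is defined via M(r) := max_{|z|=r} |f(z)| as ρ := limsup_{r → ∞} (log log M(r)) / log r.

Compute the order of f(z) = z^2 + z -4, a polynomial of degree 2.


|f(z)| ≤ Σ|c_k|·r^k = O(r^2) as r → ∞. Polynomial growth is O(e^{r^ε}) for every ε > 0 (since r^2/e^{r^ε} → 0), so ρ ≤ ε for all ε > 0, i.e. ρ = 0. Every nonconstant polynomial has order 0.
Therefore ρ = 0.

Order ρ = 0.


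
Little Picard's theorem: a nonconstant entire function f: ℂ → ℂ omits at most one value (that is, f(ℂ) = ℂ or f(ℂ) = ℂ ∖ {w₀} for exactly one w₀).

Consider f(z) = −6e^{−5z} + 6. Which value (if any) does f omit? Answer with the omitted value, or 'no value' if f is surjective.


Little Picard bounds the complement of f(ℂ) to at most one point.
e^{−5z} is never zero on ℂ, so -6·e^{−5z} takes every value in ℂ ∖ {0}. Adding 6 shifts the range to ℂ ∖ {6}. Thus f omits exactly the value 6.

Omitted value: 6.


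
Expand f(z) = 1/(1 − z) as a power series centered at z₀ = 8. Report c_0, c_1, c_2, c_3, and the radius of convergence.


Let w = z − z₀, so z = z₀ + w.
Then 1 − z = 1 − (z₀ + w) = (1 − z₀) − w = -7 − w.
f(z) = 1/(-7 − w) = (1/(-7)) · 1/(1 − w/(-7)) = Σ_{n≥0} w^n / (-7)^(n+1).
So c_n = 1/(-7)^(n+1):
  c_0 = 1/(-7)^1 = -1/7.
  c_1 = 1/(-7)^2 = 1/49.
  c_2 = 1/(-7)^3 = -1/343.
  c_3 = 1/(-7)^4 = 1/2401.
The series is valid for |w/d| < 1, i.e. |z − z₀| < |d|.
Radius of convergence: R = |1 − z₀| = |-7| = 7 (distance from z₀ to the singularity z = 1).

c_0 = -1/7, c_1 = 1/49, c_2 = -1/343, c_3 = 1/2401; R = 7.


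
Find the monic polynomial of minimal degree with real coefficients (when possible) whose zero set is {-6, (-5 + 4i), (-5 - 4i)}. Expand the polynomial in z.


The polynomial is p(z) = ∏_{α ∈ S} (z − α), where S = {-6, (-5 + 4i), (-5 - 4i)}.
Expanding the product yields: p(z) = z^3 + 16·z^2 + 101·z + 246.
Note conjugate pairs combine to real quadratics: (z − (-5+4i))(z − (-5−4i)) = z² + 10z + 41.
The resulting polynomial has degree 3 and real coefficients as required.

p(z) = z^3 + 16·z^2 + 101·z + 246.


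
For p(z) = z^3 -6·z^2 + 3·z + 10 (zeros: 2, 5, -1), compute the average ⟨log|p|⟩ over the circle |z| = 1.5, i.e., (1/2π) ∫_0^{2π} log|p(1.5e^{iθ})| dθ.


Zeros: -1, 2, 5; r = 1.5.
Inside |z| < r: -1. Outside (|z| ≥ r): 2, 5.
p(0) = 10, so log|p(0)| = log(10) = 2.3026.
Apply Jensen: I(r) = log|p(0)| + Σ_k log(r/|z_k|), summed over zeros inside |z| < r.
  log(r/|z_k|) for z_k = -1: log(1.5/1) = 0.4055
  Outside zeros (2, 5) contribute nothing to the Jensen sum.
Sum over inside zeros: 0.4055.
I(r) = log|p(0)| + (inside sum) = 2.3026 + 0.4055 = 2.7081.
Note: since some zeros are outside |z| ≤ r, the simplified n·log(r) form does NOT apply — only the inside zeros contribute.

I(r) ≈ 2.7081.


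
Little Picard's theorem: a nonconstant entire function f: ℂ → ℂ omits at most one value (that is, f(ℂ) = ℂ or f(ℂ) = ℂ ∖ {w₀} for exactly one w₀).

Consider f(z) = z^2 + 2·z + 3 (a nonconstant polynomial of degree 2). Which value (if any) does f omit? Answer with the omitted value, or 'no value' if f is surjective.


Little Picard bounds the complement of f(ℂ) to at most one point.
For every w ∈ ℂ, the equation p(z) − w = 0 is a nonconstant polynomial in z and hence has at least one root by the fundamental theorem of algebra. So p is surjective onto ℂ, omitting no value.

Omitted value: no value.


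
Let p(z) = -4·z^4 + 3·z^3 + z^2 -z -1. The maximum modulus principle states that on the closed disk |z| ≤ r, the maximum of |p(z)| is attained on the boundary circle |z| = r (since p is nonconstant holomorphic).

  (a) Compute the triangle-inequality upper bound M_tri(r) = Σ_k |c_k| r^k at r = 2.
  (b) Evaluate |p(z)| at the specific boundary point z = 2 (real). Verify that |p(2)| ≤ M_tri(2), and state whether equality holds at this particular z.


Coefficients: c_0 = -1, c_1 = -1, c_2 = 1, c_3 = 3, c_4 = -4. Radius r = 2.
Part (a). Triangle bound: M_tri(r) = Σ_k |c_k| r^k
  = |-1|·2^0 + |-1|·2^1 + |1|·2^2 + |3|·2^3 + |-4|·2^4
  = 1 + 2 + 4 + 24 + 64 = 95.
This bounds M(r) := max_{|z|=r} |p(z)| from above; equality holds iff all terms c_k z^k can be made to align in phase at a single z on |z|=r.
Part (b). At z = 2 (real, on the circle |z| = r):
  p(2) = (-1)·2^0 + (-1)·2^1 + (1)·2^2 + (3)·2^3 + (-4)·2^4 = -39.
  |p(2)| = 39.
Check: |p(2)| = 39 ≤ 95 = M_tri(2). ✓ Equality does not hold at z = 2 (the coefficients have mixed signs, so the terms do not all align in phase there).

M_tri(2) = 95; |p(2)| = 39; equality at z=2: no.


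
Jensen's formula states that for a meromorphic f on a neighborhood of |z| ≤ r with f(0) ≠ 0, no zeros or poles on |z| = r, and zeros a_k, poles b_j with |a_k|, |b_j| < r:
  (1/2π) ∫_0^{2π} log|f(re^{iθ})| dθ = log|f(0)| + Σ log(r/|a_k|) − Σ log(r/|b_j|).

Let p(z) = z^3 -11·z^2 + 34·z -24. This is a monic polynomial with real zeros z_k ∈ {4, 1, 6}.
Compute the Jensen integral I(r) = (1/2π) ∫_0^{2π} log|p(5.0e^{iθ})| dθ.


Zeros: 1, 4, 6; r = 5.0.
Inside |z| < r: 1, 4. Outside (|z| ≥ r): 6.
p(0) = -24, so log|p(0)| = log(24) = 3.1781.
Apply Jensen: I(r) = log|p(0)| + Σ_k log(r/|z_k|), summed over zeros inside |z| < r.
  log(r/|z_k|) for z_k = 4: log(5.0/4) = 0.2231
  log(r/|z_k|) for z_k = 1: log(5.0/1) = 1.6094
  Outside zeros (6) contribute nothing to the Jensen sum.
Sum over inside zeros: 1.8326.
I(r) = log|p(0)| + (inside sum) = 3.1781 + 1.8326 = 5.0106.
Note: since some zeros are outside |z| ≤ r, the simplified n·log(r) form does NOT apply — only the inside zeros contribute.

I(r) ≈ 5.0106.


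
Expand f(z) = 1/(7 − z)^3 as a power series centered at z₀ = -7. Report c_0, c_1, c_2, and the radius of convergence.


Let w = z − z₀, so z = z₀ + w.
Then 7 − z = 7 − (z₀ + w) = (7 − z₀) − w = 14 − w.
f(z) = 1/(14 − w)^3 = (1/(14)^3) · (1 − w/(14))^{−3}.
By the binomial series (1−u)^{−3} = Σ_{n≥0} C(n+2, 2) u^n for |u|<1, with u = w/(14):
  c_n = C(n+2, 2) / (14)^(n+3).
  c_0 = 1/(14)^3 = 1/2744.
  c_1 = 3/(14)^4 = 3/38416.
  c_2 = 6/(14)^5 = 3/268912.
The series is valid for |w/d| < 1, i.e. |z − z₀| < |d|.
Radius of convergence: R = |7 − z₀| = |14| = 14 (distance from z₀ to the singularity z = 7).

c_0 = 1/2744, c_1 = 3/38416, c_2 = 3/268912; R = 14.


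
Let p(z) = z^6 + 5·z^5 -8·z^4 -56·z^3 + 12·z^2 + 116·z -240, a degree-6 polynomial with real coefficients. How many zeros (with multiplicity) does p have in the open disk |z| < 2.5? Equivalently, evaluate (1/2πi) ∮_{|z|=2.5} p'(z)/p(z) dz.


The zeros of p are: 3, (-3 + 1i), (-3 - 1i), -4, (1 + 1i), (1 - 1i).
Their magnitudes are: 3, 3.162, 3.162, 4, 1.414, 1.414.
Zeros with |z| < R = 2.5: (1 + 1i), (1 - 1i).
Count = 2.
By the argument principle, (1/2πi) ∮_{|z|=R} p'(z)/p(z) dz equals exactly this count.

Number of zeros inside |z| < 2.5: 2.


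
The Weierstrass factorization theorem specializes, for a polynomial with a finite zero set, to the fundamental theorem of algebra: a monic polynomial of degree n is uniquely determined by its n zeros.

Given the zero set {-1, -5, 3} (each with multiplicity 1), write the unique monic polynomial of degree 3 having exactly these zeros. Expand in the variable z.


The polynomial is p(z) = ∏_{α ∈ S} (z − α), where S = {-1, -5, 3}.
Expanding the product yields: p(z) = z^3 + 3·z^2 -13·z -15.
The resulting polynomial has degree 3 and real coefficients as required.

p(z) = z^3 + 3·z^2 -13·z -15.


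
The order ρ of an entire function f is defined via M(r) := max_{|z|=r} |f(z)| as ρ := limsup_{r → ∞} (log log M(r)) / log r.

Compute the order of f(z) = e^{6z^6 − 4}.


|e^{6z^6 − 4}| = e^{Re(6·z^6) + -4} ≤ e^{6|z|^6 + -4} = e^{6r^6 + -4} on |z| = r, so ρ ≤ 6. Choosing z on |z|=r so that 6·z^6 is real positive (always possible by picking arg z appropriately) gives |f(z)| = e^{6r^6 + -4}, matching the bound. The additive constant -4 does not affect log log M(r) ~ 6·log r. Hence ρ = 6.
Therefore ρ = 6.

Order ρ = 6.


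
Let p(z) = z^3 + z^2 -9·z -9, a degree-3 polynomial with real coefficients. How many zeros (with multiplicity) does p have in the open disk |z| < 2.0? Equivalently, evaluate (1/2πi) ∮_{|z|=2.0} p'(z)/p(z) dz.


The zeros of p are: 3, -1, -3.
Their magnitudes are: 3, 1, 3.
Zeros with |z| < R = 2.0: -1.
Count = 1.
By the argument principle, (1/2πi) ∮_{|z|=R} p'(z)/p(z) dz equals exactly this count.

Number of zeros inside |z| < 2.0: 1.


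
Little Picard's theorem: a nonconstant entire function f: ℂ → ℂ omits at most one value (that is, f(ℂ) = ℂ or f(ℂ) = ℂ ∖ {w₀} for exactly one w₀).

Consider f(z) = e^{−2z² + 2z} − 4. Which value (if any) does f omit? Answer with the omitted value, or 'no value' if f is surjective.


Little Picard bounds the complement of f(ℂ) to at most one point.
The exponent g(z) = −2z² + 2z is a nonconstant polynomial, hence surjective onto ℂ. So e^{g(z)} takes every value in {e^w : w ∈ ℂ} = ℂ ∖ {0}. Adding -4 shifts the range to ℂ ∖ {-4}. f omits exactly -4.

Omitted value: -4.


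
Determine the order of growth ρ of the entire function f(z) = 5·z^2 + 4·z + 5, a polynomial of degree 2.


|f(z)| ≤ Σ|c_k|·r^k = O(r^2) as r → ∞. Polynomial growth is O(e^{r^ε}) for every ε > 0 (since r^2/e^{r^ε} → 0), so ρ ≤ ε for all ε > 0, i.e. ρ = 0. Every nonconstant polynomial has order 0.
Therefore ρ = 0.

Order ρ = 0.


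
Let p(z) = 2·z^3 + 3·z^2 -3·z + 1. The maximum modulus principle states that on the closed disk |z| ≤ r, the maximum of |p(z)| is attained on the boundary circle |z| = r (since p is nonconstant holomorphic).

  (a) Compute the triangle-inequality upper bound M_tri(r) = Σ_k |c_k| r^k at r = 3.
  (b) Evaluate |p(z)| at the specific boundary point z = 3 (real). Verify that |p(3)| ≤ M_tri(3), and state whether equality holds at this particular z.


Coefficients: c_0 = 1, c_1 = -3, c_2 = 3, c_3 = 2. Radius r = 3.
Part (a). Triangle bound: M_tri(r) = Σ_k |c_k| r^k
  = |1|·3^0 + |-3|·3^1 + |3|·3^2 + |2|·3^3
  = 1 + 9 + 27 + 54 = 91.
This bounds M(r) := max_{|z|=r} |p(z)| from above; equality holds iff all terms c_k z^k can be made to align in phase at a single z on |z|=r.
Part (b). At z = 3 (real, on the circle |z| = r):
  p(3) = (1)·3^0 + (-3)·3^1 + (3)·3^2 + (2)·3^3 = 73.
  |p(3)| = 73.
Check: |p(3)| = 73 ≤ 91 = M_tri(3). ✓ Equality does not hold at z = 3 (the coefficients have mixed signs, so the terms do not all align in phase there).

M_tri(3) = 91; |p(3)| = 73; equality at z=3: no.


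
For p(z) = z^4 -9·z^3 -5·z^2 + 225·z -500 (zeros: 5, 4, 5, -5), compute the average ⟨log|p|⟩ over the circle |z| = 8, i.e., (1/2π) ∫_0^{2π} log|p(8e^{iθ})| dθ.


Zeros: -5, 4, 5, 5; r = 8.
Inside |z| < r: -5, 4, 5, 5. Outside (|z| ≥ r): ∅.
p(0) = -500, so log|p(0)| = log(500) = 6.2146.
Apply Jensen: I(r) = log|p(0)| + Σ_k log(r/|z_k|), summed over zeros inside |z| < r.
  log(r/|z_k|) for z_k = 5: log(8/5) = 0.4700
  log(r/|z_k|) for z_k = 4: log(8/4) = 0.6931
  log(r/|z_k|) for z_k = 5: log(8/5) = 0.4700
  log(r/|z_k|) for z_k = -5: log(8/5) = 0.4700
Sum over inside zeros: 2.1032.
I(r) = log|p(0)| + (inside sum) = 6.2146 + 2.1032 = 8.3178.
Closed form (all zeros inside, monic): I(r) = n·log(r) = 4·log(8) = 8.3178. ✓

I(r) ≈ 8.3178.


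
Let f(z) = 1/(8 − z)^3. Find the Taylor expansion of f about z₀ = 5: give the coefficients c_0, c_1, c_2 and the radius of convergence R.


Let w = z − z₀, so z = z₀ + w.
Then 8 − z = 8 − (z₀ + w) = (8 − z₀) − w = 3 − w.
f(z) = 1/(3 − w)^3 = (1/(3)^3) · (1 − w/(3))^{−3}.
By the binomial series (1−u)^{−3} = Σ_{n≥0} C(n+2, 2) u^n for |u|<1, with u = w/(3):
  c_n = C(n+2, 2) / (3)^(n+3).
  c_0 = 1/(3)^3 = 1/27.
  c_1 = 3/(3)^4 = 1/27.
  c_2 = 6/(3)^5 = 2/81.
The series is valid for |w/d| < 1, i.e. |z − z₀| < |d|.
Radius of convergence: R = |8 − z₀| = |3| = 3 (distance from z₀ to the singularity z = 8).

c_0 = 1/27, c_1 = 1/27, c_2 = 2/81; R = 3.


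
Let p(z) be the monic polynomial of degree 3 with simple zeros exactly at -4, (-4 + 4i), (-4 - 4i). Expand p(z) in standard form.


The polynomial is p(z) = ∏_{α ∈ S} (z − α), where S = {-4, (-4 + 4i), (-4 - 4i)}.
Expanding the product yields: p(z) = z^3 + 12·z^2 + 64·z + 128.
Note conjugate pairs combine to real quadratics: (z − (-4+4i))(z − (-4−4i)) = z² + 8z + 32.
The resulting polynomial has degree 3 and real coefficients as required.

p(z) = z^3 + 12·z^2 + 64·z + 128.


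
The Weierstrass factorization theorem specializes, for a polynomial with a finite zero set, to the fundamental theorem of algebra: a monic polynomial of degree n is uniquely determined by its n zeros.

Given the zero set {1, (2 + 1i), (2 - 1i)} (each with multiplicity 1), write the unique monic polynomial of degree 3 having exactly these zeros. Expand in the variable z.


The polynomial is p(z) = ∏_{α ∈ S} (z − α), where S = {1, (2 + 1i), (2 - 1i)}.
Expanding the product yields: p(z) = z^3 -5·z^2 + 9·z -5.
Note conjugate pairs combine to real quadratics: (z − (2+1i))(z − (2−1i)) = z² − 4z + 5.
The resulting polynomial has degree 3 and real coefficients as required.

p(z) = z^3 -5·z^2 + 9·z -5.


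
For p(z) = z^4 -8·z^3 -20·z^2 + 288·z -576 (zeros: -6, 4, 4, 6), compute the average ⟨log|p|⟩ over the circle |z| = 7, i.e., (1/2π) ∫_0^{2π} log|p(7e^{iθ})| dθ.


Zeros: -6, 4, 4, 6; r = 7.
Inside |z| < r: -6, 4, 4, 6. Outside (|z| ≥ r): ∅.
p(0) = -576, so log|p(0)| = log(576) = 6.3561.
Apply Jensen: I(r) = log|p(0)| + Σ_k log(r/|z_k|), summed over zeros inside |z| < r.
  log(r/|z_k|) for z_k = -6: log(7/6) = 0.1542
  log(r/|z_k|) for z_k = 4: log(7/4) = 0.5596
  log(r/|z_k|) for z_k = 4: log(7/4) = 0.5596
  log(r/|z_k|) for z_k = 6: log(7/6) = 0.1542
Sum over inside zeros: 1.4275.
I(r) = log|p(0)| + (inside sum) = 6.3561 + 1.4275 = 7.7836.
Closed form (all zeros inside, monic): I(r) = n·log(r) = 4·log(7) = 7.7836. ✓

I(r) ≈ 7.7836.


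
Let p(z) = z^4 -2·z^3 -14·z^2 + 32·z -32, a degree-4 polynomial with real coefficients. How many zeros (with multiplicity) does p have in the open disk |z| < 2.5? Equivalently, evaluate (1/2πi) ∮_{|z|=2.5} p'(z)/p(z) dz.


The zeros of p are: 4, (1 + 1i), (1 - 1i), -4.
Their magnitudes are: 4, 1.414, 1.414, 4.
Zeros with |z| < R = 2.5: (1 + 1i), (1 - 1i).
Count = 2.
By the argument principle, (1/2πi) ∮_{|z|=R} p'(z)/p(z) dz equals exactly this count.

Number of zeros inside |z| < 2.5: 2.


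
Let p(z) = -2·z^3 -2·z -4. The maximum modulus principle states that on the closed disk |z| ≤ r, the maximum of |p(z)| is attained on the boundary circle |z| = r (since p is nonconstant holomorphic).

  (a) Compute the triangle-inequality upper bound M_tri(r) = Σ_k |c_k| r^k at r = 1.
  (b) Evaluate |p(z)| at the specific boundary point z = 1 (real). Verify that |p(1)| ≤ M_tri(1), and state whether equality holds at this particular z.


Coefficients: c_0 = -4, c_1 = -2, c_2 = 0, c_3 = -2. Radius r = 1.
Part (a). Triangle bound: M_tri(r) = Σ_k |c_k| r^k
  = |-4|·1^0 + |-2|·1^1 + |0|·1^2 + |-2|·1^3
  = 4 + 2 + 0 + 2 = 8.
This bounds M(r) := max_{|z|=r} |p(z)| from above; equality holds iff all terms c_k z^k can be made to align in phase at a single z on |z|=r.
Part (b). At z = 1 (real, on the circle |z| = r):
  p(1) = (-4)·1^0 + (-2)·1^1 + (0)·1^2 + (-2)·1^3 = -8.
  |p(1)| = 8.
Since all nonzero coefficients share the same sign, |p(1)| = 8 = M_tri(1); the triangle bound is attained at z = 1, so in fact M(r) = 8.

M_tri(1) = 8; |p(1)| = 8; equality at z=1: yes.


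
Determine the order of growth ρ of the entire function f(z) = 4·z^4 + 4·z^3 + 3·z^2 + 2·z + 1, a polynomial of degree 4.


|f(z)| ≤ Σ|c_k|·r^k = O(r^4) as r → ∞. Polynomial growth is O(e^{r^ε}) for every ε > 0 (since r^4/e^{r^ε} → 0), so ρ ≤ ε for all ε > 0, i.e. ρ = 0. Every nonconstant polynomial has order 0.
Therefore ρ = 0.

Order ρ = 0.


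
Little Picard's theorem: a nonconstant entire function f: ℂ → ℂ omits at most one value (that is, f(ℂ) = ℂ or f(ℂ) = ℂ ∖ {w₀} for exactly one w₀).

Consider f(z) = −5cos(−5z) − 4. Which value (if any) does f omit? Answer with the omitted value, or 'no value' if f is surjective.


Little Picard bounds the complement of f(ℂ) to at most one point.
cos is entire and surjective onto ℂ: for every w ∈ ℂ, cos(ζ) = w has a solution ζ ∈ ℂ (e.g., via the complex inverse arccos). With ζ = −5z this gives z = ζ/(-5). Then -5·cos(−5z) takes every value in -5·ℂ = ℂ, and adding -4 is a bijection of ℂ. So f is surjective and omits no value. (Note: only on the real line is cos bounded by [−1, 1].)

Omitted value: no value.


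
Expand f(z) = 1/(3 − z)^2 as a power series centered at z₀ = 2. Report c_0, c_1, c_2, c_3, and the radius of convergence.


Let w = z − z₀, so z = z₀ + w.
Then 3 − z = 3 − (z₀ + w) = (3 − z₀) − w = 1 − w.
f(z) = 1/(1 − w)^2 = (1/(1)^2) · (1 − w/(1))^{−2}.
By the binomial series (1−u)^{−2} = Σ_{n≥0} C(n+1, 1) u^n for |u|<1, with u = w/(1):
  c_n = C(n+1, 1) / (1)^(n+2).
  c_0 = 1/(1)^2 = 1.
  c_1 = 2/(1)^3 = 2.
  c_2 = 3/(1)^4 = 3.
  c_3 = 4/(1)^5 = 4.
The series is valid for |w/d| < 1, i.e. |z − z₀| < |d|.
Radius of convergence: R = |3 − z₀| = |1| = 1 (distance from z₀ to the singularity z = 3).

c_0 = 1, c_1 = 2, c_2 = 3, c_3 = 4; R = 1.


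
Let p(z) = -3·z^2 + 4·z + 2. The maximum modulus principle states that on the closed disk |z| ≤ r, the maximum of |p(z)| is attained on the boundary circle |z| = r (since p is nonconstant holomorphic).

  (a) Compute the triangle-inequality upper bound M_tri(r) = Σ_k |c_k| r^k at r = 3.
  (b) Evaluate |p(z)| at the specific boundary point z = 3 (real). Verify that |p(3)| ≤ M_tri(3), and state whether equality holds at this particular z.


Coefficients: c_0 = 2, c_1 = 4, c_2 = -3. Radius r = 3.
Part (a). Triangle bound: M_tri(r) = Σ_k |c_k| r^k
  = |2|·3^0 + |4|·3^1 + |-3|·3^2
  = 2 + 12 + 27 = 41.
This bounds M(r) := max_{|z|=r} |p(z)| from above; equality holds iff all terms c_k z^k can be made to align in phase at a single z on |z|=r.
Part (b). At z = 3 (real, on the circle |z| = r):
  p(3) = (2)·3^0 + (4)·3^1 + (-3)·3^2 = -13.
  |p(3)| = 13.
Check: |p(3)| = 13 ≤ 41 = M_tri(3). ✓ Equality does not hold at z = 3 (the coefficients have mixed signs, so the terms do not all align in phase there).

M_tri(3) = 41; |p(3)| = 13; equality at z=3: no.


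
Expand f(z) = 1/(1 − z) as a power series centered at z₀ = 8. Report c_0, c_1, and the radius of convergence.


Let w = z − z₀, so z = z₀ + w.
Then 1 − z = 1 − (z₀ + w) = (1 − z₀) − w = -7 − w.
f(z) = 1/(-7 − w) = (1/(-7)) · 1/(1 − w/(-7)) = Σ_{n≥0} w^n / (-7)^(n+1).
So c_n = 1/(-7)^(n+1):
  c_0 = 1/(-7)^1 = -1/7.
  c_1 = 1/(-7)^2 = 1/49.
The series is valid for |w/d| < 1, i.e. |z − z₀| < |d|.
Radius of convergence: R = |1 − z₀| = |-7| = 7 (distance from z₀ to the singularity z = 1).

c_0 = -1/7, c_1 = 1/49; R = 7.


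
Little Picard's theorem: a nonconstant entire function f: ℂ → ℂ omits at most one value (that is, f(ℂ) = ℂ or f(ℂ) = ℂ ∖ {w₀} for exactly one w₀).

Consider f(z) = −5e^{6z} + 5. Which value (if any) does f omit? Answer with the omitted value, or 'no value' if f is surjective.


Little Picard bounds the complement of f(ℂ) to at most one point.
e^{6z} is never zero on ℂ, so -5·e^{6z} takes every value in ℂ ∖ {0}. Adding 5 shifts the range to ℂ ∖ {5}. Thus f omits exactly the value 5.

Omitted value: 5.


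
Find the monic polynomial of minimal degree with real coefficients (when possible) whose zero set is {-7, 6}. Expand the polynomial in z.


The polynomial is p(z) = ∏_{α ∈ S} (z − α), where S = {-7, 6}.
Expanding the product yields: p(z) = z^2 + z -42.
The resulting polynomial has degree 2 and real coefficients as required.

p(z) = z^2 + z -42.


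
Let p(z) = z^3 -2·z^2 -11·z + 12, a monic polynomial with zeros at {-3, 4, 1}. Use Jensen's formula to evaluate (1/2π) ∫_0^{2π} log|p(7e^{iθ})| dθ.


Zeros: -3, 1, 4; r = 7.
Inside |z| < r: -3, 1, 4. Outside (|z| ≥ r): ∅.
p(0) = 12, so log|p(0)| = log(12) = 2.4849.
Apply Jensen: I(r) = log|p(0)| + Σ_k log(r/|z_k|), summed over zeros inside |z| < r.
  log(r/|z_k|) for z_k = -3: log(7/3) = 0.8473
  log(r/|z_k|) for z_k = 4: log(7/4) = 0.5596
  log(r/|z_k|) for z_k = 1: log(7/1) = 1.9459
Sum over inside zeros: 3.3528.
I(r) = log|p(0)| + (inside sum) = 2.4849 + 3.3528 = 5.8377.
Closed form (all zeros inside, monic): I(r) = n·log(r) = 3·log(7) = 5.8377. ✓

I(r) ≈ 5.8377.


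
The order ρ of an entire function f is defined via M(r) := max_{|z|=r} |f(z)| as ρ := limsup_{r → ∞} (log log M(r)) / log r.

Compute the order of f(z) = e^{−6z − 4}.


|e^{−6z − 4}| = e^{Re(-6·z) + -4} ≤ e^{6|z|^1 + -4} = e^{6r^1 + -4} on |z| = r, so ρ ≤ 1. Choosing z on |z|=r so that -6·z is real positive (always possible by picking arg z appropriately) gives |f(z)| = e^{6r^1 + -4}, matching the bound. The additive constant -4 does not affect log log M(r) ~ 1·log r. Hence ρ = 1.
Therefore ρ = 1.

Order ρ = 1.


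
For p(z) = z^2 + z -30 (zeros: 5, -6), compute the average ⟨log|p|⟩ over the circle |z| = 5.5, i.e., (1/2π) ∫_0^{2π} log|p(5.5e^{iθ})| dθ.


Zeros: -6, 5; r = 5.5.
Inside |z| < r: 5. Outside (|z| ≥ r): -6.
p(0) = -30, so log|p(0)| = log(30) = 3.4012.
Apply Jensen: I(r) = log|p(0)| + Σ_k log(r/|z_k|), summed over zeros inside |z| < r.
  log(r/|z_k|) for z_k = 5: log(5.5/5) = 0.0953
  Outside zeros (-6) contribute nothing to the Jensen sum.
Sum over inside zeros: 0.0953.
I(r) = log|p(0)| + (inside sum) = 3.4012 + 0.0953 = 3.4965.
Note: since some zeros are outside |z| ≤ r, the simplified n·log(r) form does NOT apply — only the inside zeros contribute.

I(r) ≈ 3.4965.


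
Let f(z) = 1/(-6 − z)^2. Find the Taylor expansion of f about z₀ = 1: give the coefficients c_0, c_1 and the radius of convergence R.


Let w = z − z₀, so z = z₀ + w.
Then -6 − z = -6 − (z₀ + w) = (-6 − z₀) − w = -7 − w.
f(z) = 1/(-7 − w)^2 = (1/(-7)^2) · (1 − w/(-7))^{−2}.
By the binomial series (1−u)^{−2} = Σ_{n≥0} C(n+1, 1) u^n for |u|<1, with u = w/(-7):
  c_n = C(n+1, 1) / (-7)^(n+2).
  c_0 = 1/(-7)^2 = 1/49.
  c_1 = 2/(-7)^3 = -2/343.
The series is valid for |w/d| < 1, i.e. |z − z₀| < |d|.
Radius of convergence: R = |-6 − z₀| = |-7| = 7 (distance from z₀ to the singularity z = -6).

c_0 = 1/49, c_1 = -2/343; R = 7.


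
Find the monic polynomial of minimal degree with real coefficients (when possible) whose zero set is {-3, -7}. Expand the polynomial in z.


The polynomial is p(z) = ∏_{α ∈ S} (z − α), where S = {-3, -7}.
Expanding the product yields: p(z) = z^2 + 10·z + 21.
The resulting polynomial has degree 2 and real coefficients as required.

p(z) = z^2 + 10·z + 21.


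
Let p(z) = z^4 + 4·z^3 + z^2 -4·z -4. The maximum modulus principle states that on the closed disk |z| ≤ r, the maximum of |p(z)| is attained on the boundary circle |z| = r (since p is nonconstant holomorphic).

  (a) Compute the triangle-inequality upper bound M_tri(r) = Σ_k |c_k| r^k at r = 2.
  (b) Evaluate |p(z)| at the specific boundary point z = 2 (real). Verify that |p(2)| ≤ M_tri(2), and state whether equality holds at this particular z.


Coefficients: c_0 = -4, c_1 = -4, c_2 = 1, c_3 = 4, c_4 = 1. Radius r = 2.
Part (a). Triangle bound: M_tri(r) = Σ_k |c_k| r^k
  = |-4|·2^0 + |-4|·2^1 + |1|·2^2 + |4|·2^3 + |1|·2^4
  = 4 + 8 + 4 + 32 + 16 = 64.
This bounds M(r) := max_{|z|=r} |p(z)| from above; equality holds iff all terms c_k z^k can be made to align in phase at a single z on |z|=r.
Part (b). At z = 2 (real, on the circle |z| = r):
  p(2) = (-4)·2^0 + (-4)·2^1 + (1)·2^2 + (4)·2^3 + (1)·2^4 = 40.
  |p(2)| = 40.
Check: |p(2)| = 40 ≤ 64 = M_tri(2). ✓ Equality does not hold at z = 2 (the coefficients have mixed signs, so the terms do not all align in phase there).

M_tri(2) = 64; |p(2)| = 40; equality at z=2: no.


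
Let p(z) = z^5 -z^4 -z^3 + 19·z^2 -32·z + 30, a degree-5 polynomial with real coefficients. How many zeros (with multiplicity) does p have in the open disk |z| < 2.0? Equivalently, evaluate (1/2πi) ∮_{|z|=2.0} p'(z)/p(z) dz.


The zeros of p are: -3, (1 + 1i), (1 - 1i), (1 + 2i), (1 - 2i).
Their magnitudes are: 3, 1.414, 1.414, 2.236, 2.236.
Zeros with |z| < R = 2.0: (1 + 1i), (1 - 1i).
Count = 2.
By the argument principle, (1/2πi) ∮_{|z|=R} p'(z)/p(z) dz equals exactly this count.

Number of zeros inside |z| < 2.0: 2.


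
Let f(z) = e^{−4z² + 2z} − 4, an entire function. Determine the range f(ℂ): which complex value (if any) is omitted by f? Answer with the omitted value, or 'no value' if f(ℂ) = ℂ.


Little Picard bounds the complement of f(ℂ) to at most one point.
The exponent g(z) = −4z² + 2z is a nonconstant polynomial, hence surjective onto ℂ. So e^{g(z)} takes every value in {e^w : w ∈ ℂ} = ℂ ∖ {0}. Adding -4 shifts the range to ℂ ∖ {-4}. f omits exactly -4.

Omitted value: -4.
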